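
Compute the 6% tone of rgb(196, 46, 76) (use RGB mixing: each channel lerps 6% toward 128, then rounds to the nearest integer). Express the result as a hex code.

#C0334F

Lerp each channel 6% toward 128:
  R: 196 − 4.08 = 191.92 → 192
  G: 46 + 0.06×(128−46) = 46 + 4.92 = 50.92 → 51
  B: 76 + 0.06×(128−76) = 76 + 3.12 = 79.12 → 79
rgb(192, 51, 79) = #C0334F.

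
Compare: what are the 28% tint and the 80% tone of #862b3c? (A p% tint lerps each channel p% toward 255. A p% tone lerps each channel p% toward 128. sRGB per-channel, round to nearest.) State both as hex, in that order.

#862b3c is rgb(134, 43, 60).
28% tint:
  R: 134 + 33.88 = 167.88 → 168
  G: 43 + 59.36 = 102.36 → 102
  B: 60 + 54.6 = 114.6 → 115
  → #a86673
80% tone:
  R: 134 + 0.8×(128−134) = 134 − 4.8 = 129.2 → 129
  G: 43 + 0.8×(128−43) = 43 + 68 = 111 → 111
  B: 60 + 0.8×(128−60) = 60 + 54.4 = 114.4 → 114
  → #816f72

#a86673, #816f72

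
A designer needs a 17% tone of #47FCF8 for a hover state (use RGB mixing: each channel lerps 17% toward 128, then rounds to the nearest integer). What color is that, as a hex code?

#47FCF8 is rgb(71, 252, 248).
Per channel, c → c + 0.17(128 − c):
  R: 71 + 9.69 = 80.69 → 81
  G: 252 − 21.08 = 230.92 → 231
  B: 248 + 0.17×(128−248) = 248 − 20.4 = 227.6 → 228
rgb(81, 231, 228) = #51E7E4.

#51E7E4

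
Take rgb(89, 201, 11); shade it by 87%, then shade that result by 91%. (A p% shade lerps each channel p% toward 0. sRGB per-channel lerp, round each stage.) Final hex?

#010200

Lerp each channel 87% toward 0:
  R: 89 + 0.87×(0−89) = 89 − 77.43 = 11.57 → 12
  G: 201 + 0.87×(0−201) = 201 − 174.87 = 26.13 → 26
  B: 11 + 0.87×(0−11) = 11 − 9.57 = 1.43 → 1
After the shade: rgb(12, 26, 1) = #0C1A01.
Lerp each channel 91% toward 0:
  R: 12 − 10.92 = 1.08 → 1
  G: 26 + 0.91×(0−26) = 26 − 23.66 = 2.34 → 2
  B: 1 + 0.91×(0−1) = 1 − 0.91 = 0.09 → 0
rgb(1, 2, 0) = #010200.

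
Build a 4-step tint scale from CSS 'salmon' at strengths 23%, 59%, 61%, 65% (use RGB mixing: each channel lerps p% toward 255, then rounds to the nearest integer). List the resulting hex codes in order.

CSS salmon is rgb(250, 128, 114).
23%: (250 + 1.15 = 251.15→251, 128 + 29.21 = 157.21→157, 114 + 32.43 = 146.43→146) → #FB9D92
59%: (250 + 2.95 = 252.95→253, 128 + 74.93 = 202.93→203, 114 + 83.19 = 197.19→197) → #FDCBC5
61%: (250 + 3.05 = 253.05→253, 128 + 77.47 = 205.47→205, 114 + 86.01 = 200.01→200) → #FDCDC8
65%: (250 + 3.25 = 253.25→253, 128 + 82.55 = 210.55→211, 114 + 91.65 = 205.65→206) → #FDD3CE

#FB9D92, #FDCBC5, #FDCDC8, #FDD3CE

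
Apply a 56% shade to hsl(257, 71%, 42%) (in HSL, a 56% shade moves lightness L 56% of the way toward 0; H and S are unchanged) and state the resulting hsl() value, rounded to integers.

L moves 56% from 42 toward 0: 42 − 23.52 = 18.48 → 18.
H and S are unchanged.

hsl(257, 71%, 18%)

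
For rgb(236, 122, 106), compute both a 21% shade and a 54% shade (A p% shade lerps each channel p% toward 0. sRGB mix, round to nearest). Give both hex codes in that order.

21% shade:
  R: 236 + 0.21×(0−236) = 236 − 49.56 = 186.44 → 186
  G: 122 + 0.21×(0−122) = 122 − 25.62 = 96.38 → 96
  B: 106 − 22.26 = 83.74 → 84
  → #BA6054
54% shade:
  R: 236 + 0.54×(0−236) = 236 − 127.44 = 108.56 → 109
  G: 122 − 65.88 = 56.12 → 56
  B: 106 − 57.24 = 48.76 → 49
  → #6D3831

#BA6054, #6D3831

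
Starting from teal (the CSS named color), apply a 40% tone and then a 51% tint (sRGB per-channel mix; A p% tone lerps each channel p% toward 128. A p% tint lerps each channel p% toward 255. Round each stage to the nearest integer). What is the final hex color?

#9BC1C1

CSS teal is rgb(0, 128, 128).
Per channel, c → c + 0.4(128 − c):
  R: 0 + 0.4×(128−0) = 0 + 51.2 = 51.2 → 51
  G: 128 + 0.4×(128−128) = 128 + 0 = 128 → 128
  B: 128 + 0.4×(128−128) = 128 + 0 = 128 → 128
After the tone: rgb(51, 128, 128) = #338080.
Lerp each channel 51% toward 255:
  R: 51 + 0.51×(255−51) = 51 + 104.04 = 155.04 → 155
  G: 128 + 0.51×(255−128) = 128 + 64.77 = 192.77 → 193
  B: 128 + 64.77 = 192.77 → 193
rgb(155, 193, 193) = #9BC1C1.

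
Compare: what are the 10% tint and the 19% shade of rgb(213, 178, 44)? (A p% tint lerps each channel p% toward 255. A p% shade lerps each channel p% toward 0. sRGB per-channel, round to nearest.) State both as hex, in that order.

#D9BA41, #AD9024

10% tint:
  R: 213 + 4.2 = 217.2 → 217
  G: 178 + 7.7 = 185.7 → 186
  B: 44 + 0.1×(255−44) = 44 + 21.1 = 65.1 → 65
  → #D9BA41
19% shade:
  R: 213 − 40.47 = 172.53 → 173
  G: 178 − 33.82 = 144.18 → 144
  B: 44 + 0.19×(0−44) = 44 − 8.36 = 35.64 → 36
  → #AD9024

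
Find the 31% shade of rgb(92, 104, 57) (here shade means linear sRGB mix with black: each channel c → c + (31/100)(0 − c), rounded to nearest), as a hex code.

A 31% shade moves each channel 31% toward 0:
  R: 92 + 0.31×(0−92) = 92 − 28.52 = 63.48 → 63
  G: 104 + 0.31×(0−104) = 104 − 32.24 = 71.76 → 72
  B: 57 + 0.31×(0−57) = 57 − 17.67 = 39.33 → 39
rgb(63, 72, 39) = #3f4827.

#3f4827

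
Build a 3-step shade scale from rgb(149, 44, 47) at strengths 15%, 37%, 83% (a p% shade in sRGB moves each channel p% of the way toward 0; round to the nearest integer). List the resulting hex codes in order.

#7F2528, #5E1C1E, #190708

15%: (149 − 22.35 = 126.65→127, 44 − 6.6 = 37.4→37, 47 − 7.05 = 39.95→40) → #7F2528
37%: (149 − 55.13 = 93.87→94, 44 − 16.28 = 27.72→28, 47 − 17.39 = 29.61→30) → #5E1C1E
83%: (149 − 123.67 = 25.33→25, 44 − 36.52 = 7.48→7, 47 − 39.01 = 7.99→8) → #190708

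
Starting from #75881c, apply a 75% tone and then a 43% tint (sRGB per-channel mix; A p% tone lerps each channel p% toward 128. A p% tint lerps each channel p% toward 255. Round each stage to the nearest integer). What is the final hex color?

#b5b8a8

#75881c is rgb(117, 136, 28).
Lerp each channel 75% toward 128:
  R: 117 + 0.75×(128−117) = 117 + 8.25 = 125.25 → 125
  G: 136 − 6 = 130 → 130
  B: 28 + 0.75×(128−28) = 28 + 75 = 103 → 103
After the tone: rgb(125, 130, 103) = #7d8267.
Lerp each channel 43% toward 255:
  R: 125 + 55.9 = 180.9 → 181
  G: 130 + 53.75 = 183.75 → 184
  B: 103 + 0.43×(255−103) = 103 + 65.36 = 168.36 → 168
rgb(181, 184, 168) = #b5b8a8.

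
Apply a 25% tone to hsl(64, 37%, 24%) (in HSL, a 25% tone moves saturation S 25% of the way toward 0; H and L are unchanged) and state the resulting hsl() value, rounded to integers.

hsl(64, 28%, 24%)

S moves 25% from 37 toward 0: 37 − 9.25 = 27.75 → 28.
H and L are unchanged.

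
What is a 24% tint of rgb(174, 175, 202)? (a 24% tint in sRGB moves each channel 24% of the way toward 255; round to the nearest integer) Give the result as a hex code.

Per channel, c → c + 0.24(255 − c):
  R: 174 + 0.24×(255−174) = 174 + 19.44 = 193.44 → 193
  G: 175 + 0.24×(255−175) = 175 + 19.2 = 194.2 → 194
  B: 202 + 12.72 = 214.72 → 215
rgb(193, 194, 215) = #C1C2D7.

#C1C2D7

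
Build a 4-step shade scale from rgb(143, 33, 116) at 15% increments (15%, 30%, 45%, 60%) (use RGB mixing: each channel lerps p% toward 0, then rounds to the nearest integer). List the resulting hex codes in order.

#7a1c63, #641751, #4f1240, #390d2e

15%: (143 − 21.45 = 121.55→122, 33 − 4.95 = 28.05→28, 116 − 17.4 = 98.6→99) → #7a1c63
30%: (143 − 42.9 = 100.1→100, 33 − 9.9 = 23.1→23, 116 − 34.8 = 81.2→81) → #641751
45%: (143 − 64.35 = 78.65→79, 33 − 14.85 = 18.15→18, 116 − 52.2 = 63.8→64) → #4f1240
60%: (143 − 85.8 = 57.2→57, 33 − 19.8 = 13.2→13, 116 − 69.6 = 46.4→46) → #390d2e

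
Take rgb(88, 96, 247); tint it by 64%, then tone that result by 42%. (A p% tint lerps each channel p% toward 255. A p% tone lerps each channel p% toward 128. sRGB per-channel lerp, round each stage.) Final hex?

#A7A9C8

Per channel, c → c + 0.64(255 − c):
  R: 88 + 0.64×(255−88) = 88 + 106.88 = 194.88 → 195
  G: 96 + 0.64×(255−96) = 96 + 101.76 = 197.76 → 198
  B: 247 + 0.64×(255−247) = 247 + 5.12 = 252.12 → 252
After the tint: rgb(195, 198, 252) = #C3C6FC.
Lerp each channel 42% toward 128:
  R: 195 + 0.42×(128−195) = 195 − 28.14 = 166.86 → 167
  G: 198 + 0.42×(128−198) = 198 − 29.4 = 168.6 → 169
  B: 252 + 0.42×(128−252) = 252 − 52.08 = 199.92 → 200
rgb(167, 169, 200) = #A7A9C8.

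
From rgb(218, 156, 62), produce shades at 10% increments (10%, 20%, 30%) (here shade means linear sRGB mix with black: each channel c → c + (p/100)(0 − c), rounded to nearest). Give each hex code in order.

10%: (218 − 21.8 = 196.2→196, 156 − 15.6 = 140.4→140, 62 − 6.2 = 55.8→56) → #C48C38
20%: (218 − 43.6 = 174.4→174, 156 − 31.2 = 124.8→125, 62 − 12.4 = 49.6→50) → #AE7D32
30%: (218 − 65.4 = 152.6→153, 156 − 46.8 = 109.2→109, 62 − 18.6 = 43.4→43) → #996D2B

#C48C38, #AE7D32, #996D2B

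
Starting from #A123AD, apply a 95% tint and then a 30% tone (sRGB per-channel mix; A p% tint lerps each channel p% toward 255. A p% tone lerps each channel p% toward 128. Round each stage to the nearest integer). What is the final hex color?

#D5D1D6

#A123AD is rgb(161, 35, 173).
Lerp each channel 95% toward 255:
  R: 161 + 0.95×(255−161) = 161 + 89.3 = 250.3 → 250
  G: 35 + 209 = 244 → 244
  B: 173 + 77.9 = 250.9 → 251
After the tint: rgb(250, 244, 251) = #FAF4FB.
Per channel, c → c + 0.3(128 − c):
  R: 250 − 36.6 = 213.4 → 213
  G: 244 + 0.3×(128−244) = 244 − 34.8 = 209.2 → 209
  B: 251 + 0.3×(128−251) = 251 − 36.9 = 214.1 → 214
rgb(213, 209, 214) = #D5D1D6.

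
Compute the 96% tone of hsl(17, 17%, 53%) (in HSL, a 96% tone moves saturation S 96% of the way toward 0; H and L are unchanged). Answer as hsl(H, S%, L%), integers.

S moves 96% from 17 toward 0: 17 − 16.32 = 0.68 → 1.
H and L are unchanged.

hsl(17, 1%, 53%)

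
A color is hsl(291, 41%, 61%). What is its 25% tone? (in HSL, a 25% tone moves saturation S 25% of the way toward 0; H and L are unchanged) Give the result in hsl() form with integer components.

S moves 25% from 41 toward 0: 41 − 10.25 = 30.75 → 31.
H and L are unchanged.

hsl(291, 31%, 61%)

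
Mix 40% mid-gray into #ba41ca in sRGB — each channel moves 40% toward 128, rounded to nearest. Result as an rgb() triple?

rgb(163, 90, 172)

#ba41ca is rgb(186, 65, 202).
Per channel, c → c + 0.4(128 − c):
  R: 186 + 0.4×(128−186) = 186 − 23.2 = 162.8 → 163
  G: 65 + 25.2 = 90.2 → 90
  B: 202 + 0.4×(128−202) = 202 − 29.6 = 172.4 → 172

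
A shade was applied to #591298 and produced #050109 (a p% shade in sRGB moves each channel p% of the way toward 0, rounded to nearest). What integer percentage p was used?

94%

#591298 is rgb(89, 18, 152); #050109 is rgb(5, 1, 9).
On the B channel (widest range): 9 ≈ 152 + (p/100)(0 − 152), so p ≈ 100×(9 − 152)/(0 − 152) = -14300/-152 = 94.08.
p = 94 reproduces all three channels after rounding.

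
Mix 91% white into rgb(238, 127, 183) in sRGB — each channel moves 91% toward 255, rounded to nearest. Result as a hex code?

A 91% tint moves each channel 91% toward 255:
  R: 238 + 0.91×(255−238) = 238 + 15.47 = 253.47 → 253
  G: 127 + 0.91×(255−127) = 127 + 116.48 = 243.48 → 243
  B: 183 + 65.52 = 248.52 → 249
rgb(253, 243, 249) = #fdf3f9.

#fdf3f9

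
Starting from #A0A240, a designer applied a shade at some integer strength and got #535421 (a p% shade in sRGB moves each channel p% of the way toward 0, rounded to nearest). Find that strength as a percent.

#A0A240 is rgb(160, 162, 64); #535421 is rgb(83, 84, 33).
On the G channel (widest range): 84 ≈ 162 + (p/100)(0 − 162), so p ≈ 100×(84 − 162)/(0 − 162) = -7800/-162 = 48.15.
p = 48 reproduces all three channels after rounding.

48%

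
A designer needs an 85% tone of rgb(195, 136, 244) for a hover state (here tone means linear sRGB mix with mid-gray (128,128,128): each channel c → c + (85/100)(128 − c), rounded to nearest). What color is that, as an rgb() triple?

rgb(138, 129, 145)

Per channel, c → c + 0.85(128 − c):
  R: 195 + 0.85×(128−195) = 195 − 56.95 = 138.05 → 138
  G: 136 + 0.85×(128−136) = 136 − 6.8 = 129.2 → 129
  B: 244 + 0.85×(128−244) = 244 − 98.6 = 145.4 → 145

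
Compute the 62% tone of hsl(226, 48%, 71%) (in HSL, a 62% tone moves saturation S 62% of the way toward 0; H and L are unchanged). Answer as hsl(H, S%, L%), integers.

hsl(226, 18%, 71%)

S moves 62% from 48 toward 0: 48 − 29.76 = 18.24 → 18.
H and L are unchanged.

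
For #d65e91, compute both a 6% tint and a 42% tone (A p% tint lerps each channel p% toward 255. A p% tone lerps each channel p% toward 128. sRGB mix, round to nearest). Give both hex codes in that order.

#d86898, #b26c8a

#d65e91 is rgb(214, 94, 145).
6% tint:
  R: 214 + 0.06×(255−214) = 214 + 2.46 = 216.46 → 216
  G: 94 + 0.06×(255−94) = 94 + 9.66 = 103.66 → 104
  B: 145 + 6.6 = 151.6 → 152
  → #d86898
42% tone:
  R: 214 + 0.42×(128−214) = 214 − 36.12 = 177.88 → 178
  G: 94 + 14.28 = 108.28 → 108
  B: 145 + 0.42×(128−145) = 145 − 7.14 = 137.86 → 138
  → #b26c8a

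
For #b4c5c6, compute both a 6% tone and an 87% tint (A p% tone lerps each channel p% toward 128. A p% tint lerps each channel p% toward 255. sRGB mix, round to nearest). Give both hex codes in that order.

#b4c5c6 is rgb(180, 197, 198).
6% tone:
  R: 180 + 0.06×(128−180) = 180 − 3.12 = 176.88 → 177
  G: 197 + 0.06×(128−197) = 197 − 4.14 = 192.86 → 193
  B: 198 + 0.06×(128−198) = 198 − 4.2 = 193.8 → 194
  → #b1c1c2
87% tint:
  R: 180 + 65.25 = 245.25 → 245
  G: 197 + 50.46 = 247.46 → 247
  B: 198 + 49.59 = 247.59 → 248
  → #f5f7f8

#b1c1c2, #f5f7f8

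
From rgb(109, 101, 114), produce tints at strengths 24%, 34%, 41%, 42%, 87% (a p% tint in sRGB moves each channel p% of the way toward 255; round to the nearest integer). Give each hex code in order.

#908A94, #9F99A2, #A9A4AC, #AAA6AD, #ECEBED

24%: (109 + 35.04 = 144.04→144, 101 + 36.96 = 137.96→138, 114 + 33.84 = 147.84→148) → #908A94
34%: (109 + 49.64 = 158.64→159, 101 + 52.36 = 153.36→153, 114 + 47.94 = 161.94→162) → #9F99A2
41%: (109 + 59.86 = 168.86→169, 101 + 63.14 = 164.14→164, 114 + 57.81 = 171.81→172) → #A9A4AC
42%: (109 + 61.32 = 170.32→170, 101 + 64.68 = 165.68→166, 114 + 59.22 = 173.22→173) → #AAA6AD
87%: (109 + 127.02 = 236.02→236, 101 + 133.98 = 234.98→235, 114 + 122.67 = 236.67→237) → #ECEBED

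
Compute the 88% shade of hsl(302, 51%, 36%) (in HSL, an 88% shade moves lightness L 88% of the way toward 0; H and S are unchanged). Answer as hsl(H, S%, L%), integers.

hsl(302, 51%, 4%)

L moves 88% from 36 toward 0: 36 − 31.68 = 4.32 → 4.
H and S are unchanged.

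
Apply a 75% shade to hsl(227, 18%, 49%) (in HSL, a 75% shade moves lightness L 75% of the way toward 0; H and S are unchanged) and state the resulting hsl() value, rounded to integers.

hsl(227, 18%, 12%)

L moves 75% from 49 toward 0: 49 − 36.75 = 12.25 → 12.
H and S are unchanged.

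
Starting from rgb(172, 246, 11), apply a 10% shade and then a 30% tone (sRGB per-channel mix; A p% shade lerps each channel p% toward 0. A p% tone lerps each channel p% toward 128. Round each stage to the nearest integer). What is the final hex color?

Lerp each channel 10% toward 0:
  R: 172 − 17.2 = 154.8 → 155
  G: 246 − 24.6 = 221.4 → 221
  B: 11 + 0.1×(0−11) = 11 − 1.1 = 9.9 → 10
After the shade: rgb(155, 221, 10) = #9BDD0A.
Lerp each channel 30% toward 128:
  R: 155 + 0.3×(128−155) = 155 − 8.1 = 146.9 → 147
  G: 221 + 0.3×(128−221) = 221 − 27.9 = 193.1 → 193
  B: 10 + 0.3×(128−10) = 10 + 35.4 = 45.4 → 45
rgb(147, 193, 45) = #93C12D.

#93C12D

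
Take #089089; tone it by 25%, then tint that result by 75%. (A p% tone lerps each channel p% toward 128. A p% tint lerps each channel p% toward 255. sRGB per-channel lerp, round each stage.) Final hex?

#C9E2E1

#089089 is rgb(8, 144, 137).
Per channel, c → c + 0.25(128 − c):
  R: 8 + 30 = 38 → 38
  G: 144 + 0.25×(128−144) = 144 − 4 = 140 → 140
  B: 137 − 2.25 = 134.75 → 135
After the tone: rgb(38, 140, 135) = #268C87.
A 75% tint moves each channel 75% toward 255:
  R: 38 + 162.75 = 200.75 → 201
  G: 140 + 0.75×(255−140) = 140 + 86.25 = 226.25 → 226
  B: 135 + 0.75×(255−135) = 135 + 90 = 225 → 225
rgb(201, 226, 225) = #C9E2E1.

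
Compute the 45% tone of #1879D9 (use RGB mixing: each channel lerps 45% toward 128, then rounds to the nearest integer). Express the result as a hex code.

#1879D9 is rgb(24, 121, 217).
A 45% tone moves each channel 45% toward 128:
  R: 24 + 46.8 = 70.8 → 71
  G: 121 + 0.45×(128−121) = 121 + 3.15 = 124.15 → 124
  B: 217 + 0.45×(128−217) = 217 − 40.05 = 176.95 → 177
rgb(71, 124, 177) = #477CB1.

#477CB1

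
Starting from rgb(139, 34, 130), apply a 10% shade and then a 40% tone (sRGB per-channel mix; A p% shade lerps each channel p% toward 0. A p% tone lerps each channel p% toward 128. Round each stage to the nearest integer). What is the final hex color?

Lerp each channel 10% toward 0:
  R: 139 − 13.9 = 125.1 → 125
  G: 34 + 0.1×(0−34) = 34 − 3.4 = 30.6 → 31
  B: 130 + 0.1×(0−130) = 130 − 13 = 117 → 117
After the shade: rgb(125, 31, 117) = #7D1F75.
A 40% tone moves each channel 40% toward 128:
  R: 125 + 0.4×(128−125) = 125 + 1.2 = 126.2 → 126
  G: 31 + 0.4×(128−31) = 31 + 38.8 = 69.8 → 70
  B: 117 + 0.4×(128−117) = 117 + 4.4 = 121.4 → 121
rgb(126, 70, 121) = #7E4679.

#7E4679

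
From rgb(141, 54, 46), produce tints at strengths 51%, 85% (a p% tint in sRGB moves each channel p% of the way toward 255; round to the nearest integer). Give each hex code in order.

51%: (141 + 58.14 = 199.14→199, 54 + 102.51 = 156.51→157, 46 + 106.59 = 152.59→153) → #c79d99
85%: (141 + 96.9 = 237.9→238, 54 + 170.85 = 224.85→225, 46 + 177.65 = 223.65→224) → #eee1e0

#c79d99, #eee1e0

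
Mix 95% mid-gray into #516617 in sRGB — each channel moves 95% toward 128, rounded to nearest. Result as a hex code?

#516617 is rgb(81, 102, 23).
Lerp each channel 95% toward 128:
  R: 81 + 44.65 = 125.65 → 126
  G: 102 + 24.7 = 126.7 → 127
  B: 23 + 0.95×(128−23) = 23 + 99.75 = 122.75 → 123
rgb(126, 127, 123) = #7E7F7B.

#7E7F7B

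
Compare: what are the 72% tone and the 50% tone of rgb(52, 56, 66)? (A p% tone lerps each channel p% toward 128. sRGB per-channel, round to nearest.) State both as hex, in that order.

#6B6C6F, #5A5C61

72% tone:
  R: 52 + 0.72×(128−52) = 52 + 54.72 = 106.72 → 107
  G: 56 + 51.84 = 107.84 → 108
  B: 66 + 0.72×(128−66) = 66 + 44.64 = 110.64 → 111
  → #6B6C6F
50% tone:
  R: 52 + 0.5×(128−52) = 52 + 38 = 90 → 90
  G: 56 + 36 = 92 → 92
  B: 66 + 31 = 97 → 97
  → #5A5C61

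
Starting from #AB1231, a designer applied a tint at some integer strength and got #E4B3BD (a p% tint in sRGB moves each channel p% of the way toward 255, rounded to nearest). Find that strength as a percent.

#AB1231 is rgb(171, 18, 49); #E4B3BD is rgb(228, 179, 189).
On the G channel (widest range): 179 ≈ 18 + (p/100)(255 − 18), so p ≈ 100×(179 − 18)/(255 − 18) = 16100/237 = 67.93.
p = 68 reproduces all three channels after rounding.

68%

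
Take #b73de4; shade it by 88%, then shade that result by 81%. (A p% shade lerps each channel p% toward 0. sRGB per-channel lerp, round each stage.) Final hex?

#b73de4 is rgb(183, 61, 228).
Per channel, c → c + 0.88(0 − c):
  R: 183 + 0.88×(0−183) = 183 − 161.04 = 21.96 → 22
  G: 61 + 0.88×(0−61) = 61 − 53.68 = 7.32 → 7
  B: 228 + 0.88×(0−228) = 228 − 200.64 = 27.36 → 27
After the shade: rgb(22, 7, 27) = #16071b.
Lerp each channel 81% toward 0:
  R: 22 − 17.82 = 4.18 → 4
  G: 7 + 0.81×(0−7) = 7 − 5.67 = 1.33 → 1
  B: 27 + 0.81×(0−27) = 27 − 21.87 = 5.13 → 5
rgb(4, 1, 5) = #040105.

#040105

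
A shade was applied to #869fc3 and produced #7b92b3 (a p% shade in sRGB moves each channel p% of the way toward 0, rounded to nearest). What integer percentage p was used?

#869fc3 is rgb(134, 159, 195); #7b92b3 is rgb(123, 146, 179).
On the B channel (widest range): 179 ≈ 195 + (p/100)(0 − 195), so p ≈ 100×(179 − 195)/(0 − 195) = -1600/-195 = 8.21.
p = 8 reproduces all three channels after rounding.

8%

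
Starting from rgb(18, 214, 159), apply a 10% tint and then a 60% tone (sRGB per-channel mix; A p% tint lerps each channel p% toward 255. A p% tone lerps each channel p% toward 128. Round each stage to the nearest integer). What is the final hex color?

Lerp each channel 10% toward 255:
  R: 18 + 0.1×(255−18) = 18 + 23.7 = 41.7 → 42
  G: 214 + 4.1 = 218.1 → 218
  B: 159 + 0.1×(255−159) = 159 + 9.6 = 168.6 → 169
After the tint: rgb(42, 218, 169) = #2adaa9.
Per channel, c → c + 0.6(128 − c):
  R: 42 + 0.6×(128−42) = 42 + 51.6 = 93.6 → 94
  G: 218 + 0.6×(128−218) = 218 − 54 = 164 → 164
  B: 169 + 0.6×(128−169) = 169 − 24.6 = 144.4 → 144
rgb(94, 164, 144) = #5ea490.

#5ea490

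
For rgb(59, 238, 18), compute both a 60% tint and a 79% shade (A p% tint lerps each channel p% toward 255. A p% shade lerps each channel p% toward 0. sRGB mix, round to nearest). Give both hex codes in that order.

#b1f8a0, #0c3204

60% tint:
  R: 59 + 0.6×(255−59) = 59 + 117.6 = 176.6 → 177
  G: 238 + 0.6×(255−238) = 238 + 10.2 = 248.2 → 248
  B: 18 + 0.6×(255−18) = 18 + 142.2 = 160.2 → 160
  → #b1f8a0
79% shade:
  R: 59 + 0.79×(0−59) = 59 − 46.61 = 12.39 → 12
  G: 238 + 0.79×(0−238) = 238 − 188.02 = 49.98 → 50
  B: 18 + 0.79×(0−18) = 18 − 14.22 = 3.78 → 4
  → #0c3204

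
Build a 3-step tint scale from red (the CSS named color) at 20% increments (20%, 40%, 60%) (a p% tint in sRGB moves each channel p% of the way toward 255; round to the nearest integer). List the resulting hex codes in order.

#FF3333, #FF6666, #FF9999

CSS red is rgb(255, 0, 0).
20%: (255→255, 0 + 51 = 51→51, 0 + 51 = 51→51) → #FF3333
40%: (255→255, 0 + 102 = 102→102, 0 + 102 = 102→102) → #FF6666
60%: (255→255, 0 + 153 = 153→153, 0 + 153 = 153→153) → #FF9999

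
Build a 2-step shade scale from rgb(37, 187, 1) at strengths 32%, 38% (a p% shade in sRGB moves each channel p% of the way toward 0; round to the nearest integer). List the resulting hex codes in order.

#197F01, #177401

32%: (37 − 11.84 = 25.16→25, 187 − 59.84 = 127.16→127, 1→1) → #197F01
38%: (37 − 14.06 = 22.94→23, 187 − 71.06 = 115.94→116, 1→1) → #177401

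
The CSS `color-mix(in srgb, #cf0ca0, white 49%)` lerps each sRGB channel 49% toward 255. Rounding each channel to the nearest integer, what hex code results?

#cf0ca0 is rgb(207, 12, 160).
A 49% tint moves each channel 49% toward 255:
  R: 207 + 0.49×(255−207) = 207 + 23.52 = 230.52 → 231
  G: 12 + 0.49×(255−12) = 12 + 119.07 = 131.07 → 131
  B: 160 + 46.55 = 206.55 → 207
rgb(231, 131, 207) = #e783cf.

#e783cf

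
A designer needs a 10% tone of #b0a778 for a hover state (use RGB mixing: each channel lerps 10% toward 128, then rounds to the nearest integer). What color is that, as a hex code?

#aba379

#b0a778 is rgb(176, 167, 120).
A 10% tone moves each channel 10% toward 128:
  R: 176 + 0.1×(128−176) = 176 − 4.8 = 171.2 → 171
  G: 167 + 0.1×(128−167) = 167 − 3.9 = 163.1 → 163
  B: 120 + 0.1×(128−120) = 120 + 0.8 = 120.8 → 121
rgb(171, 163, 121) = #aba379.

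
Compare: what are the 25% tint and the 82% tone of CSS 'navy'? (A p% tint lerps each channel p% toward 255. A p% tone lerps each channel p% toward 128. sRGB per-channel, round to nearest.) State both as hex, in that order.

CSS navy is rgb(0, 0, 128).
25% tint:
  R: 0 + 63.75 = 63.75 → 64
  G: 0 + 63.75 = 63.75 → 64
  B: 128 + 0.25×(255−128) = 128 + 31.75 = 159.75 → 160
  → #4040A0
82% tone:
  R: 0 + 104.96 = 104.96 → 105
  G: 0 + 104.96 = 104.96 → 105
  B: 128 + 0.82×(128−128) = 128 + 0 = 128 → 128
  → #696980

#4040A0, #696980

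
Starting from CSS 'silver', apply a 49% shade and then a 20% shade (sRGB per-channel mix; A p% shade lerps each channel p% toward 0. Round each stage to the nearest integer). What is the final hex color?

#4e4e4e

CSS silver is rgb(192, 192, 192).
A 49% shade moves each channel 49% toward 0:
  R: 192 − 94.08 = 97.92 → 98
  G: 192 + 0.49×(0−192) = 192 − 94.08 = 97.92 → 98
  B: 192 + 0.49×(0−192) = 192 − 94.08 = 97.92 → 98
After the shade: rgb(98, 98, 98) = #626262.
Lerp each channel 20% toward 0:
  R: 98 + 0.2×(0−98) = 98 − 19.6 = 78.4 → 78
  G: 98 + 0.2×(0−98) = 98 − 19.6 = 78.4 → 78
  B: 98 + 0.2×(0−98) = 98 − 19.6 = 78.4 → 78
rgb(78, 78, 78) = #4e4e4e.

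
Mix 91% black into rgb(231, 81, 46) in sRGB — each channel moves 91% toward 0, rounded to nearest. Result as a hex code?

A 91% shade moves each channel 91% toward 0:
  R: 231 + 0.91×(0−231) = 231 − 210.21 = 20.79 → 21
  G: 81 + 0.91×(0−81) = 81 − 73.71 = 7.29 → 7
  B: 46 − 41.86 = 4.14 → 4
rgb(21, 7, 4) = #150704.

#150704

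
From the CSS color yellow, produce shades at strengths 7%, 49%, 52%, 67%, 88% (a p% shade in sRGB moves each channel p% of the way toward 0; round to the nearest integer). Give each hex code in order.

#EDED00, #828200, #7A7A00, #545400, #1F1F00

CSS yellow is rgb(255, 255, 0).
7%: (255 − 17.85 = 237.15→237, 255 − 17.85 = 237.15→237, 0→0) → #EDED00
49%: (255 − 124.95 = 130.05→130, 255 − 124.95 = 130.05→130, 0→0) → #828200
52%: (255 − 132.6 = 122.4→122, 255 − 132.6 = 122.4→122, 0→0) → #7A7A00
67%: (255 − 170.85 = 84.15→84, 255 − 170.85 = 84.15→84, 0→0) → #545400
88%: (255 − 224.4 = 30.6→31, 255 − 224.4 = 30.6→31, 0→0) → #1F1F00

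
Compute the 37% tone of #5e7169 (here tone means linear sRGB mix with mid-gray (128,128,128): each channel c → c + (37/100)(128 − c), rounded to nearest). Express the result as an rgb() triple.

rgb(107, 119, 114)

#5e7169 is rgb(94, 113, 105).
Lerp each channel 37% toward 128:
  R: 94 + 0.37×(128−94) = 94 + 12.58 = 106.58 → 107
  G: 113 + 0.37×(128−113) = 113 + 5.55 = 118.55 → 119
  B: 105 + 0.37×(128−105) = 105 + 8.51 = 113.51 → 114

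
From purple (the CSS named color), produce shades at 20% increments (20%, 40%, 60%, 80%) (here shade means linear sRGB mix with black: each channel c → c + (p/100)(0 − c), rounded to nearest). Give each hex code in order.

CSS purple is rgb(128, 0, 128).
20%: (128 − 25.6 = 102.4→102, 0→0, 128 − 25.6 = 102.4→102) → #660066
40%: (128 − 51.2 = 76.8→77, 0→0, 128 − 51.2 = 76.8→77) → #4D004D
60%: (128 − 76.8 = 51.2→51, 0→0, 128 − 76.8 = 51.2→51) → #330033
80%: (128 − 102.4 = 25.6→26, 0→0, 128 − 102.4 = 25.6→26) → #1A001A

#660066, #4D004D, #330033, #1A001A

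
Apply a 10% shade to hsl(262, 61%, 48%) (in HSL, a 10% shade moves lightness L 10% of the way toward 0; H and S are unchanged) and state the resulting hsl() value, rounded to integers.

L moves 10% from 48 toward 0: 48 − 4.8 = 43.2 → 43.
H and S are unchanged.

hsl(262, 61%, 43%)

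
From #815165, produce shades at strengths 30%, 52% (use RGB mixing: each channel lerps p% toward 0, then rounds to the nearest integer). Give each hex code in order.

#5A3947, #3E2730

#815165 is rgb(129, 81, 101).
30%: (129 − 38.7 = 90.3→90, 81 − 24.3 = 56.7→57, 101 − 30.3 = 70.7→71) → #5A3947
52%: (129 − 67.08 = 61.92→62, 81 − 42.12 = 38.88→39, 101 − 52.52 = 48.48→48) → #3E2730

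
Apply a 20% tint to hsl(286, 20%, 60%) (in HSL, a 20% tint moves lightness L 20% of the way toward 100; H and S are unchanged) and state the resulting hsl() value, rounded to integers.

L moves 20% from 60 toward 100: 60 + 8 = 68 → 68.
H and S are unchanged.

hsl(286, 20%, 68%)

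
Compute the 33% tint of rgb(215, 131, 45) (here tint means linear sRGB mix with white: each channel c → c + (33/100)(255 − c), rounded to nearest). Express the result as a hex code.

#e4ac72

Per channel, c → c + 0.33(255 − c):
  R: 215 + 0.33×(255−215) = 215 + 13.2 = 228.2 → 228
  G: 131 + 40.92 = 171.92 → 172
  B: 45 + 0.33×(255−45) = 45 + 69.3 = 114.3 → 114
rgb(228, 172, 114) = #e4ac72.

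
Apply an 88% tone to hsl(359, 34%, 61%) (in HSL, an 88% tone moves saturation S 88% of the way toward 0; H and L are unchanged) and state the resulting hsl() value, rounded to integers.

hsl(359, 4%, 61%)

S moves 88% from 34 toward 0: 34 − 29.92 = 4.08 → 4.
H and L are unchanged.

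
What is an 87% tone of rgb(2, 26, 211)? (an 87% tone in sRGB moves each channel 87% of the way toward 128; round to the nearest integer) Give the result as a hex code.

#70738B

Lerp each channel 87% toward 128:
  R: 2 + 109.62 = 111.62 → 112
  G: 26 + 88.74 = 114.74 → 115
  B: 211 + 0.87×(128−211) = 211 − 72.21 = 138.79 → 139
rgb(112, 115, 139) = #70738B.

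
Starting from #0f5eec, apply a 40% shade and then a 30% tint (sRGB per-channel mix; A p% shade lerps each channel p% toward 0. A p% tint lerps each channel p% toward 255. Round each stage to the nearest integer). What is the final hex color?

#0f5eec is rgb(15, 94, 236).
Per channel, c → c + 0.4(0 − c):
  R: 15 + 0.4×(0−15) = 15 − 6 = 9 → 9
  G: 94 − 37.6 = 56.4 → 56
  B: 236 − 94.4 = 141.6 → 142
After the shade: rgb(9, 56, 142) = #09388e.
Per channel, c → c + 0.3(255 − c):
  R: 9 + 0.3×(255−9) = 9 + 73.8 = 82.8 → 83
  G: 56 + 0.3×(255−56) = 56 + 59.7 = 115.7 → 116
  B: 142 + 0.3×(255−142) = 142 + 33.9 = 175.9 → 176
rgb(83, 116, 176) = #5374b0.

#5374b0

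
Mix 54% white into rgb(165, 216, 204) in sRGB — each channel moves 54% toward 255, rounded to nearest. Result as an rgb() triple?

rgb(214, 237, 232)

Lerp each channel 54% toward 255:
  R: 165 + 48.6 = 213.6 → 214
  G: 216 + 0.54×(255−216) = 216 + 21.06 = 237.06 → 237
  B: 204 + 27.54 = 231.54 → 232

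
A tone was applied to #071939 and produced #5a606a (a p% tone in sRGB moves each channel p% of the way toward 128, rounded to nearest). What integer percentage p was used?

#071939 is rgb(7, 25, 57); #5a606a is rgb(90, 96, 106).
On the R channel (widest range): 90 ≈ 7 + (p/100)(128 − 7), so p ≈ 100×(90 − 7)/(128 − 7) = 8300/121 = 68.60.
p = 69 reproduces all three channels after rounding.

69%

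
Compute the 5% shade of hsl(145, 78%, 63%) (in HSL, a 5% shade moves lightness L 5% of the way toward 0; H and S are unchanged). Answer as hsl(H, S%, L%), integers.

L moves 5% from 63 toward 0: 63 − 3.15 = 59.85 → 60.
H and S are unchanged.

hsl(145, 78%, 60%)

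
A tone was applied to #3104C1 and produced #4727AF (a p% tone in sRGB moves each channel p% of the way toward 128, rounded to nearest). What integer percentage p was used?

28%

#3104C1 is rgb(49, 4, 193); #4727AF is rgb(71, 39, 175).
On the G channel (widest range): 39 ≈ 4 + (p/100)(128 − 4), so p ≈ 100×(39 − 4)/(128 − 4) = 3500/124 = 28.23.
p = 28 reproduces all three channels after rounding.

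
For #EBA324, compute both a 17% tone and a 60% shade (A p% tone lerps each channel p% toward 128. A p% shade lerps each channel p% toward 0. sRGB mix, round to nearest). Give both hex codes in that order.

#EBA324 is rgb(235, 163, 36).
17% tone:
  R: 235 − 18.19 = 216.81 → 217
  G: 163 + 0.17×(128−163) = 163 − 5.95 = 157.05 → 157
  B: 36 + 15.64 = 51.64 → 52
  → #D99D34
60% shade:
  R: 235 − 141 = 94 → 94
  G: 163 + 0.6×(0−163) = 163 − 97.8 = 65.2 → 65
  B: 36 + 0.6×(0−36) = 36 − 21.6 = 14.4 → 14
  → #5E410E

#D99D34, #5E410E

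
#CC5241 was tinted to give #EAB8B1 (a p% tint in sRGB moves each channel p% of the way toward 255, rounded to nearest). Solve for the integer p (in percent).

59%

#CC5241 is rgb(204, 82, 65); #EAB8B1 is rgb(234, 184, 177).
On the B channel (widest range): 177 ≈ 65 + (p/100)(255 − 65), so p ≈ 100×(177 − 65)/(255 − 65) = 11200/190 = 58.95.
p = 59 reproduces all three channels after rounding.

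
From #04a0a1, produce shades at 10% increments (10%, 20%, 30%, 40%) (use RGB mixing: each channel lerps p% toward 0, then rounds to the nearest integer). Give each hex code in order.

#049091, #038081, #037071, #026061

#04a0a1 is rgb(4, 160, 161).
10%: (4→4, 160 − 16 = 144→144, 161 − 16.1 = 144.9→145) → #049091
20%: (4 − 0.8 = 3.2→3, 160 − 32 = 128→128, 161 − 32.2 = 128.8→129) → #038081
30%: (4 − 1.2 = 2.8→3, 160 − 48 = 112→112, 161 − 48.3 = 112.7→113) → #037071
40%: (4 − 1.6 = 2.4→2, 160 − 64 = 96→96, 161 − 64.4 = 96.6→97) → #026061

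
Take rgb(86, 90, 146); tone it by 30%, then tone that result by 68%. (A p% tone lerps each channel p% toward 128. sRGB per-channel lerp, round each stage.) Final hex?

#777784

Lerp each channel 30% toward 128:
  R: 86 + 0.3×(128−86) = 86 + 12.6 = 98.6 → 99
  G: 90 + 11.4 = 101.4 → 101
  B: 146 + 0.3×(128−146) = 146 − 5.4 = 140.6 → 141
After the tone: rgb(99, 101, 141) = #63658d.
A 68% tone moves each channel 68% toward 128:
  R: 99 + 19.72 = 118.72 → 119
  G: 101 + 0.68×(128−101) = 101 + 18.36 = 119.36 → 119
  B: 141 + 0.68×(128−141) = 141 − 8.84 = 132.16 → 132
rgb(119, 119, 132) = #777784.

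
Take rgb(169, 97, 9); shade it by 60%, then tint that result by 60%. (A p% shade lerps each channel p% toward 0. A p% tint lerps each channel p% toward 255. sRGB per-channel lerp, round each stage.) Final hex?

#B4A99B

A 60% shade moves each channel 60% toward 0:
  R: 169 − 101.4 = 67.6 → 68
  G: 97 + 0.6×(0−97) = 97 − 58.2 = 38.8 → 39
  B: 9 − 5.4 = 3.6 → 4
After the shade: rgb(68, 39, 4) = #442704.
Lerp each channel 60% toward 255:
  R: 68 + 112.2 = 180.2 → 180
  G: 39 + 129.6 = 168.6 → 169
  B: 4 + 0.6×(255−4) = 4 + 150.6 = 154.6 → 155
rgb(180, 169, 155) = #B4A99B.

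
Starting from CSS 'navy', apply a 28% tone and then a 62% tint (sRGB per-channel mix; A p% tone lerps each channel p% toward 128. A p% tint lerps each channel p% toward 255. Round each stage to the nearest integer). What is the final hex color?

#acaccf

CSS navy is rgb(0, 0, 128).
Per channel, c → c + 0.28(128 − c):
  R: 0 + 0.28×(128−0) = 0 + 35.84 = 35.84 → 36
  G: 0 + 35.84 = 35.84 → 36
  B: 128 + 0.28×(128−128) = 128 + 0 = 128 → 128
After the tone: rgb(36, 36, 128) = #242480.
Lerp each channel 62% toward 255:
  R: 36 + 135.78 = 171.78 → 172
  G: 36 + 0.62×(255−36) = 36 + 135.78 = 171.78 → 172
  B: 128 + 78.74 = 206.74 → 207
rgb(172, 172, 207) = #acaccf.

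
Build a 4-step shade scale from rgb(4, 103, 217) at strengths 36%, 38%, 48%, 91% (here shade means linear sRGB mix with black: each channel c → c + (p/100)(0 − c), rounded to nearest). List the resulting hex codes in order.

#03428B, #024087, #023671, #000914

36%: (4 − 1.44 = 2.56→3, 103 − 37.08 = 65.92→66, 217 − 78.12 = 138.88→139) → #03428B
38%: (4 − 1.52 = 2.48→2, 103 − 39.14 = 63.86→64, 217 − 82.46 = 134.54→135) → #024087
48%: (4 − 1.92 = 2.08→2, 103 − 49.44 = 53.56→54, 217 − 104.16 = 112.84→113) → #023671
91%: (4 − 3.64 = 0.36→0, 103 − 93.73 = 9.27→9, 217 − 197.47 = 19.53→20) → #000914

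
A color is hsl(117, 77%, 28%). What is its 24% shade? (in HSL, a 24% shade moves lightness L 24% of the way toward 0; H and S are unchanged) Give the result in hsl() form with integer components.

L moves 24% from 28 toward 0: 28 − 6.72 = 21.28 → 21.
H and S are unchanged.

hsl(117, 77%, 21%)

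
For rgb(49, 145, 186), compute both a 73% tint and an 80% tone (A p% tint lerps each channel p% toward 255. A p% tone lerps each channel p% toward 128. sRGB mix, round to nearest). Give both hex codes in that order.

#c7e1ec, #70838c

73% tint:
  R: 49 + 150.38 = 199.38 → 199
  G: 145 + 80.3 = 225.3 → 225
  B: 186 + 50.37 = 236.37 → 236
  → #c7e1ec
80% tone:
  R: 49 + 0.8×(128−49) = 49 + 63.2 = 112.2 → 112
  G: 145 + 0.8×(128−145) = 145 − 13.6 = 131.4 → 131
  B: 186 − 46.4 = 139.6 → 140
  → #70838c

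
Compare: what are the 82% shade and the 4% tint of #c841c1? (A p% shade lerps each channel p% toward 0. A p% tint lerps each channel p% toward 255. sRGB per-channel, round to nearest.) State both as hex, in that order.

#c841c1 is rgb(200, 65, 193).
82% shade:
  R: 200 + 0.82×(0−200) = 200 − 164 = 36 → 36
  G: 65 + 0.82×(0−65) = 65 − 53.3 = 11.7 → 12
  B: 193 + 0.82×(0−193) = 193 − 158.26 = 34.74 → 35
  → #240c23
4% tint:
  R: 200 + 2.2 = 202.2 → 202
  G: 65 + 0.04×(255−65) = 65 + 7.6 = 72.6 → 73
  B: 193 + 2.48 = 195.48 → 195
  → #ca49c3

#240c23, #ca49c3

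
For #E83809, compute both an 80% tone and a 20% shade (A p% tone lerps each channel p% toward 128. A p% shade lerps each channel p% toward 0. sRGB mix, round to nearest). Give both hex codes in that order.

#E83809 is rgb(232, 56, 9).
80% tone:
  R: 232 − 83.2 = 148.8 → 149
  G: 56 + 0.8×(128−56) = 56 + 57.6 = 113.6 → 114
  B: 9 + 0.8×(128−9) = 9 + 95.2 = 104.2 → 104
  → #957268
20% shade:
  R: 232 − 46.4 = 185.6 → 186
  G: 56 − 11.2 = 44.8 → 45
  B: 9 + 0.2×(0−9) = 9 − 1.8 = 7.2 → 7
  → #BA2D07

#957268, #BA2D07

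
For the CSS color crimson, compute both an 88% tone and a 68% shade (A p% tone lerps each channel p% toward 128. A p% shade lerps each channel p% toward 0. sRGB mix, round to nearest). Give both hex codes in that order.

#8B7378, #460613

CSS crimson is rgb(220, 20, 60).
88% tone:
  R: 220 + 0.88×(128−220) = 220 − 80.96 = 139.04 → 139
  G: 20 + 0.88×(128−20) = 20 + 95.04 = 115.04 → 115
  B: 60 + 59.84 = 119.84 → 120
  → #8B7378
68% shade:
  R: 220 − 149.6 = 70.4 → 70
  G: 20 − 13.6 = 6.4 → 6
  B: 60 + 0.68×(0−60) = 60 − 40.8 = 19.2 → 19
  → #460613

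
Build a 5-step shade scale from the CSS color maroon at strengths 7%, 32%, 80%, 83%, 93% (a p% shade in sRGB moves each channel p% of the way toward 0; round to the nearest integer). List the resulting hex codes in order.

CSS maroon is rgb(128, 0, 0).
7%: (128 − 8.96 = 119.04→119, 0→0, 0→0) → #770000
32%: (128 − 40.96 = 87.04→87, 0→0, 0→0) → #570000
80%: (128 − 102.4 = 25.6→26, 0→0, 0→0) → #1A0000
83%: (128 − 106.24 = 21.76→22, 0→0, 0→0) → #160000
93%: (128 − 119.04 = 8.96→9, 0→0, 0→0) → #090000

#770000, #570000, #1A0000, #160000, #090000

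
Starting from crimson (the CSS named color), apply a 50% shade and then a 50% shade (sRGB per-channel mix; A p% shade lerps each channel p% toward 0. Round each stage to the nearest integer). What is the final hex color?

#37050f

CSS crimson is rgb(220, 20, 60).
A 50% shade moves each channel 50% toward 0:
  R: 220 + 0.5×(0−220) = 220 − 110 = 110 → 110
  G: 20 + 0.5×(0−20) = 20 − 10 = 10 → 10
  B: 60 + 0.5×(0−60) = 60 − 30 = 30 → 30
After the shade: rgb(110, 10, 30) = #6e0a1e.
A 50% shade moves each channel 50% toward 0:
  R: 110 − 55 = 55 → 55
  G: 10 + 0.5×(0−10) = 10 − 5 = 5 → 5
  B: 30 + 0.5×(0−30) = 30 − 15 = 15 → 15
rgb(55, 5, 15) = #37050f.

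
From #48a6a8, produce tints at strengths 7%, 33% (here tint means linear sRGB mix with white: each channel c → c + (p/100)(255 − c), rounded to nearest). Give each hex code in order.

#55acae, #84c3c5

#48a6a8 is rgb(72, 166, 168).
7%: (72 + 12.81 = 84.81→85, 166 + 6.23 = 172.23→172, 168 + 6.09 = 174.09→174) → #55acae
33%: (72 + 60.39 = 132.39→132, 166 + 29.37 = 195.37→195, 168 + 28.71 = 196.71→197) → #84c3c5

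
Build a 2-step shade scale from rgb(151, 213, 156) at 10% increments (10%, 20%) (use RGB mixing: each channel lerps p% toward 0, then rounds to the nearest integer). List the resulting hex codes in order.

10%: (151 − 15.1 = 135.9→136, 213 − 21.3 = 191.7→192, 156 − 15.6 = 140.4→140) → #88c08c
20%: (151 − 30.2 = 120.8→121, 213 − 42.6 = 170.4→170, 156 − 31.2 = 124.8→125) → #79aa7d

#88c08c, #79aa7d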